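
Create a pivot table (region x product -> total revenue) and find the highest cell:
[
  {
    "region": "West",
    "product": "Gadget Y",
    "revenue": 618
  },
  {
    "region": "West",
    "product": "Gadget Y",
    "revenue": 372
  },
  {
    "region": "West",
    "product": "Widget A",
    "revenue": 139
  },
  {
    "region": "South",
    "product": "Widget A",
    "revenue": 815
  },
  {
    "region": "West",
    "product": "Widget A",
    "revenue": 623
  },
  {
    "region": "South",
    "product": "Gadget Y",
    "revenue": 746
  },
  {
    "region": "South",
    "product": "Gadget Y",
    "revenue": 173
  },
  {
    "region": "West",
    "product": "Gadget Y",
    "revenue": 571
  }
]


Pivot: region (rows) x product (columns) -> total revenue

     Gadget Y      Widget A    
South          919           815  
West          1561           762  

Highest: West / Gadget Y = $1561

West / Gadget Y = $1561


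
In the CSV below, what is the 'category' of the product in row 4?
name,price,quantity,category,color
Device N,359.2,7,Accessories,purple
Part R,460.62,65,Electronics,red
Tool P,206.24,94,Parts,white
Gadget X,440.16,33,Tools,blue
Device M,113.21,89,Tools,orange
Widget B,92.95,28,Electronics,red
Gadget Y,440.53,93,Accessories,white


Query: Row 4 ('Gadget X'), column 'category'
Value: Tools

Tools


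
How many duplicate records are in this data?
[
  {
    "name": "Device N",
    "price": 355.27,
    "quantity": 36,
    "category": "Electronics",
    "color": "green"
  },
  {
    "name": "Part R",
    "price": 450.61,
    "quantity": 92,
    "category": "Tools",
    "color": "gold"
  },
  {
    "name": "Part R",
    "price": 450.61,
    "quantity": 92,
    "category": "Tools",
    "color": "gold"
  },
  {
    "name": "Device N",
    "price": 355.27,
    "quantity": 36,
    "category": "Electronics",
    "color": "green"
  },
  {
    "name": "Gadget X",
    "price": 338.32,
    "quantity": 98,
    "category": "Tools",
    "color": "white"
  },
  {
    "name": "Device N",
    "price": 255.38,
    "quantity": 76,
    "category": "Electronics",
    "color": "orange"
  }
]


Checking 6 records for duplicates:

  Row 1: Device N ($355.27, qty 36)
  Row 2: Part R ($450.61, qty 92)
  Row 3: Part R ($450.61, qty 92) <-- DUPLICATE
  Row 4: Device N ($355.27, qty 36) <-- DUPLICATE
  Row 5: Gadget X ($338.32, qty 98)
  Row 6: Device N ($255.38, qty 76)

Duplicates found: 2
Unique records: 4

2 duplicates, 4 unique


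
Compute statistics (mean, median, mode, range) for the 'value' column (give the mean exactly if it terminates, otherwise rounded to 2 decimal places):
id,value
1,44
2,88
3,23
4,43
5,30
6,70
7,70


Data: [44, 88, 23, 43, 30, 70, 70]
Count: 7
Sum: 368
Mean: 368/7 ≈ 52.57 (rounded to 2 decimal places)
Sorted: [23, 30, 43, 44, 70, 70, 88]
Median: 44.0
Mode: 70 (2 times)
Range: 88 - 23 = 65
Min: 23, Max: 88

mean≈52.57, median=44.0, mode=70, range=65


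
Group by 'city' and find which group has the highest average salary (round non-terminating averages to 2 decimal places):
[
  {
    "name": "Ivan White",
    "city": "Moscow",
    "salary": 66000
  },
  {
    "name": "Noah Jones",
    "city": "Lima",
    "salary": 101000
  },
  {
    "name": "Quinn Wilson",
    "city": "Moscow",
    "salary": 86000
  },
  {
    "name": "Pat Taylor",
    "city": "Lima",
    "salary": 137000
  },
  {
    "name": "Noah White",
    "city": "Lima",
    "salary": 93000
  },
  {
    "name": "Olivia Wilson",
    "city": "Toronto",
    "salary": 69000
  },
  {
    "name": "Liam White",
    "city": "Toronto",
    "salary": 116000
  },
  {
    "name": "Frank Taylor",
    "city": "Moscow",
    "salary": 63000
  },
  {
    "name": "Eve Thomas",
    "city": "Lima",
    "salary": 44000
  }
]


Group by: city

Groups:
  Lima: 4 people, avg salary = 375000/4 = $93750
  Moscow: 3 people, avg salary = 215000/3 ≈ $71666.67
  Toronto: 2 people, avg salary = 185000/2 = $92500

Highest average salary: Lima ($93750)

Lima ($93750)


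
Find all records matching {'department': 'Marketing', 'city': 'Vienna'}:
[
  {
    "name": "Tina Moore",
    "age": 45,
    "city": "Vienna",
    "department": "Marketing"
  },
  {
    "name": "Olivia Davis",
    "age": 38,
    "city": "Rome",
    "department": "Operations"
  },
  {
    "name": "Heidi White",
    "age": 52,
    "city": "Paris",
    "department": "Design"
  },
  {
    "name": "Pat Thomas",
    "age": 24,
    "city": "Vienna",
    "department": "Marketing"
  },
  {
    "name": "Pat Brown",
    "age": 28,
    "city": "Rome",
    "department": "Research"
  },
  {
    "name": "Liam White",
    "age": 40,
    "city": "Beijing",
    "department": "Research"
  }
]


Search criteria: {'department': 'Marketing', 'city': 'Vienna'}

Checking 6 records:
  Tina Moore: {department: Marketing, city: Vienna} <-- MATCH
  Olivia Davis: {department: Operations, city: Rome}
  Heidi White: {department: Design, city: Paris}
  Pat Thomas: {department: Marketing, city: Vienna} <-- MATCH
  Pat Brown: {department: Research, city: Rome}
  Liam White: {department: Research, city: Beijing}

Matches: ["Tina Moore", "Pat Thomas"]

["Tina Moore", "Pat Thomas"]


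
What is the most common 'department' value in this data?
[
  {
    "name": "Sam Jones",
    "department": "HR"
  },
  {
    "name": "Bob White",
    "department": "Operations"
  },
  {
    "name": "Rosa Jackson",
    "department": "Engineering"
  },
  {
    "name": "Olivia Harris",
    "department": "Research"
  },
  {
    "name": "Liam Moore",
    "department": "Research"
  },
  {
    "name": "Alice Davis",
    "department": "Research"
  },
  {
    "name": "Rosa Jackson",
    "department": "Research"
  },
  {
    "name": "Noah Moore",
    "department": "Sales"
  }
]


Counting 'department' values across 8 records:

  Research: 4 ####
  HR: 1 #
  Operations: 1 #
  Engineering: 1 #
  Sales: 1 #

Most common: Research (4 times)

Research (4 times)


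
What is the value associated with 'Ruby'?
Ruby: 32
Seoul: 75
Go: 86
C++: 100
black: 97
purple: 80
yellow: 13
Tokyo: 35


Looking up key 'Ruby'
Value: 32

32


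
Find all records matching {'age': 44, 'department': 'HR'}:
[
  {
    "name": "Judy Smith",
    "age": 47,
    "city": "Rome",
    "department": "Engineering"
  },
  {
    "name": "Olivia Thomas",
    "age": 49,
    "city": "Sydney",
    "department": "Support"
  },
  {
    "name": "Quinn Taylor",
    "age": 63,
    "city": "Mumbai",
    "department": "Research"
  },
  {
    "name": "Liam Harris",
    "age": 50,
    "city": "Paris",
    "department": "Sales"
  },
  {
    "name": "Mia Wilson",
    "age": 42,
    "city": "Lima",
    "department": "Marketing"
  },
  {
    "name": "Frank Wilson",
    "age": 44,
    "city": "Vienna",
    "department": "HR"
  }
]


Search criteria: {'age': 44, 'department': 'HR'}

Checking 6 records:
  Judy Smith: {age: 47, department: Engineering}
  Olivia Thomas: {age: 49, department: Support}
  Quinn Taylor: {age: 63, department: Research}
  Liam Harris: {age: 50, department: Sales}
  Mia Wilson: {age: 42, department: Marketing}
  Frank Wilson: {age: 44, department: HR} <-- MATCH

Matches: ["Frank Wilson"]

["Frank Wilson"]


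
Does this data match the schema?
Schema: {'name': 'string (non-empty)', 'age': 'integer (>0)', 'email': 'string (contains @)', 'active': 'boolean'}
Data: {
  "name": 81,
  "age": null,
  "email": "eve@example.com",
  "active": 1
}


Validating each field against schema:
  name: FAIL (81 is not a string)
  age: FAIL (null is not an integer)
  email: OK (string with @)
  active: FAIL (1 is not a boolean)

Result: INVALID (3 errors: name, age, active)

INVALID (3 errors: name, age, active)


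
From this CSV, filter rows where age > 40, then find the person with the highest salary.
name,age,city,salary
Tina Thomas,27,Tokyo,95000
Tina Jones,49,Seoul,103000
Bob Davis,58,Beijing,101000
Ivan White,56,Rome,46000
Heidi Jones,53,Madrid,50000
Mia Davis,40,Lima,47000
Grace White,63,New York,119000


Filter: age > 40
Sort by: salary (descending)

Filtered records (5):
  Grace White, age 63, salary $119000
  Tina Jones, age 49, salary $103000
  Bob Davis, age 58, salary $101000
  Heidi Jones, age 53, salary $50000
  Ivan White, age 56, salary $46000

Highest salary: Grace White ($119000)

Grace White


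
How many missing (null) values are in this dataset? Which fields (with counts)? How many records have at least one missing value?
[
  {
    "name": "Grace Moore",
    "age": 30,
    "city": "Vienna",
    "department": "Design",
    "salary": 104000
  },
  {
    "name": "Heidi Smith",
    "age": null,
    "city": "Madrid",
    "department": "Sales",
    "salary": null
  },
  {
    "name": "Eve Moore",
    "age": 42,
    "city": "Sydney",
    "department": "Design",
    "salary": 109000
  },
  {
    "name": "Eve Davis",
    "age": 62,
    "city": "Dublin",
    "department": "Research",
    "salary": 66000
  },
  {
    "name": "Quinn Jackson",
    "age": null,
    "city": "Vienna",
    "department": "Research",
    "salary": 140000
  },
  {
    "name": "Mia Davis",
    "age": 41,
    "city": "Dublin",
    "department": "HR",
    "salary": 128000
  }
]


Checking for missing (null) values in 6 records:

  Grace Moore: complete
  Heidi Smith: age, salary
  Eve Moore: complete
  Eve Davis: complete
  Quinn Jackson: age
  Mia Davis: complete

Per field:
  name: 0 missing
  age: 2 missing
  city: 0 missing
  department: 0 missing
  salary: 1 missing

Total missing values: 3
Records with any missing: 2

3 missing values (age: 2, salary: 1); 2 incomplete records


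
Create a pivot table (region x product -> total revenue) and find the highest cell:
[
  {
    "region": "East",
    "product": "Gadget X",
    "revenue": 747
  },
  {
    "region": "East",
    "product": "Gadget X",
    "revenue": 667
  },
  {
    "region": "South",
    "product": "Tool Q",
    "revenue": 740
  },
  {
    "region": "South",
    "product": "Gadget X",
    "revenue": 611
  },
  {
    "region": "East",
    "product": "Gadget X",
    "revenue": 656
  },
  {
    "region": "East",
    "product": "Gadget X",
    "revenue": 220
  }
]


Pivot: region (rows) x product (columns) -> total revenue

     Gadget X      Tool Q      
East          2290             0  
South          611           740  

Highest: East / Gadget X = $2290

East / Gadget X = $2290


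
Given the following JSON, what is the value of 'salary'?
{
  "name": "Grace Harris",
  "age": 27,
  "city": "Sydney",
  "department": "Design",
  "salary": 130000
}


Looking up field 'salary'
Value: 130000

130000


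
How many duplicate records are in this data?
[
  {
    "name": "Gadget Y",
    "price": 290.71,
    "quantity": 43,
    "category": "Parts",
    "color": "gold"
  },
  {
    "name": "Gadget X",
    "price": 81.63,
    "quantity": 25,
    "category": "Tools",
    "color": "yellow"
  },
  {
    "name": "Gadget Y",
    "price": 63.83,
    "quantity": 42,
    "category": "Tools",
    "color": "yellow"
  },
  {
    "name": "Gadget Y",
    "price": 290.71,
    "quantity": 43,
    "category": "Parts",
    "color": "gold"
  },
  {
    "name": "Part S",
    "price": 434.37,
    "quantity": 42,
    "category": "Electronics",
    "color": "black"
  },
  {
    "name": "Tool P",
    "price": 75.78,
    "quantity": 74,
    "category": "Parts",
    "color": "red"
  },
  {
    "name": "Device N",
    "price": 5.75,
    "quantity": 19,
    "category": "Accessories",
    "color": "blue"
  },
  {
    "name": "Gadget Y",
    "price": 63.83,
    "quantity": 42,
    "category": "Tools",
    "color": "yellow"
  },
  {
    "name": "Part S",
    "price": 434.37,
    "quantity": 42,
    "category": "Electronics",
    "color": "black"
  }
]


Checking 9 records for duplicates:

  Row 1: Gadget Y ($290.71, qty 43)
  Row 2: Gadget X ($81.63, qty 25)
  Row 3: Gadget Y ($63.83, qty 42)
  Row 4: Gadget Y ($290.71, qty 43) <-- DUPLICATE
  Row 5: Part S ($434.37, qty 42)
  Row 6: Tool P ($75.78, qty 74)
  Row 7: Device N ($5.75, qty 19)
  Row 8: Gadget Y ($63.83, qty 42) <-- DUPLICATE
  Row 9: Part S ($434.37, qty 42) <-- DUPLICATE

Duplicates found: 3
Unique records: 6

3 duplicates, 6 unique


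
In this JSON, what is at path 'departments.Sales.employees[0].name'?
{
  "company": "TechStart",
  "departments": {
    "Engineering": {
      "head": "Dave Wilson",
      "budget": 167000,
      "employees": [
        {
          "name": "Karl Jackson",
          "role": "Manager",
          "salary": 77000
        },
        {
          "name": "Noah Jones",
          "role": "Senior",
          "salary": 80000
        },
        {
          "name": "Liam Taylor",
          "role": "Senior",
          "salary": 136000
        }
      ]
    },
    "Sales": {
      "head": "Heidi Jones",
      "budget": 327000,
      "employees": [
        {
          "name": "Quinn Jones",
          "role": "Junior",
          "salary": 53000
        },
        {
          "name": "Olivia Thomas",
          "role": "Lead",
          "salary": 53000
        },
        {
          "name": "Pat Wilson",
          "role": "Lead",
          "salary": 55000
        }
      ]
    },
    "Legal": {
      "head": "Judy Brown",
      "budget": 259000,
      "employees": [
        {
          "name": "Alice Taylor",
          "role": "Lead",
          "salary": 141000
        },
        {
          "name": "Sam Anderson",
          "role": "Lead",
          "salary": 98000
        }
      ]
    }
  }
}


Path: departments.Sales.employees[0].name

Navigate:
  -> departments
  -> Sales
  -> employees[0].name = 'Quinn Jones'

Quinn Jones


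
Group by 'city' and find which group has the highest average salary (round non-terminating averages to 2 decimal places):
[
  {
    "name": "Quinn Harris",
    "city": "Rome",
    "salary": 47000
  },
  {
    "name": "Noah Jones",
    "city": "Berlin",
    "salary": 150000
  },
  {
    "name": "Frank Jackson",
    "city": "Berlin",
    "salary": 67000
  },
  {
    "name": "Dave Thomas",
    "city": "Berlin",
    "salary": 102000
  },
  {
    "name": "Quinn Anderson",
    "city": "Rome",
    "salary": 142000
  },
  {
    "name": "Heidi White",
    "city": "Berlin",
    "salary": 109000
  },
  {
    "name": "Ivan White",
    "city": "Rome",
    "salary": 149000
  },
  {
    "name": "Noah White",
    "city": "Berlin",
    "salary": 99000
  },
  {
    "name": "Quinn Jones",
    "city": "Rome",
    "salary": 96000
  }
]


Group by: city

Groups:
  Berlin: 5 people, avg salary = 527000/5 = $105400
  Rome: 4 people, avg salary = 434000/4 = $108500

Highest average salary: Rome ($108500)

Rome ($108500)


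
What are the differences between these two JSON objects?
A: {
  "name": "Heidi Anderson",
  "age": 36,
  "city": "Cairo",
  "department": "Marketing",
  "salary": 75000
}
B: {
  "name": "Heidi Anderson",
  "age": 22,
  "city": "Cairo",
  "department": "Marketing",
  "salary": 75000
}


Comparing each field (in key order):
  name: same
  age: DIFFERENT
  city: same
  department: same
  salary: same
Differences:
  age: 36 -> 22

1 field(s) changed

1 change: age


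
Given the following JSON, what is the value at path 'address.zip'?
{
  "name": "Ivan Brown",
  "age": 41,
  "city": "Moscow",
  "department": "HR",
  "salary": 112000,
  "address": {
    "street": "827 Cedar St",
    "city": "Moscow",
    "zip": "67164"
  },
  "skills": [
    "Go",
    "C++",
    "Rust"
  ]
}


Query: address.zip
Path: address -> zip
Value: 67164

67164


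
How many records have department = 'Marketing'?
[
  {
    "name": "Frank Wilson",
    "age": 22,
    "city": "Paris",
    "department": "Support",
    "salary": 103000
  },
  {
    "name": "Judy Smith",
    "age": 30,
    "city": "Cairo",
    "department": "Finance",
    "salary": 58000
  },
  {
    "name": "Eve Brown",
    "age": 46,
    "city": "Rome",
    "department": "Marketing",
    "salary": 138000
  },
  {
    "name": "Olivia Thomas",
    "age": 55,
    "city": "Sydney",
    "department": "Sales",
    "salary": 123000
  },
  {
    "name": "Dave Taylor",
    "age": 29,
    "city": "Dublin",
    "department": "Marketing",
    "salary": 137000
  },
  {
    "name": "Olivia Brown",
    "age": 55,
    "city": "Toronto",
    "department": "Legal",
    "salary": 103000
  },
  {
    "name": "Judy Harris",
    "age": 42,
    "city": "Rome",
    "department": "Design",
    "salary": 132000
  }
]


Data: 7 records
Condition: department = 'Marketing'

Checking each record:
  Frank Wilson: Support
  Judy Smith: Finance
  Eve Brown: Marketing MATCH
  Olivia Thomas: Sales
  Dave Taylor: Marketing MATCH
  Olivia Brown: Legal
  Judy Harris: Design

Count: 2

2


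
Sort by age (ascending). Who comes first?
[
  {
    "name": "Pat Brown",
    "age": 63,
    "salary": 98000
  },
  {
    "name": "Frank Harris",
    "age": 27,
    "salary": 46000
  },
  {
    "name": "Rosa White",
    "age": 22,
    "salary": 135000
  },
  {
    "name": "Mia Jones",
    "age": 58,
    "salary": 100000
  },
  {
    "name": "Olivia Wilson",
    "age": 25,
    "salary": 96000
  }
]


Sort by: age (ascending)

Sorted order:
  1. Rosa White (age = 22)
  2. Olivia Wilson (age = 25)
  3. Frank Harris (age = 27)
  4. Mia Jones (age = 58)
  5. Pat Brown (age = 63)

First: Rosa White

Rosa White


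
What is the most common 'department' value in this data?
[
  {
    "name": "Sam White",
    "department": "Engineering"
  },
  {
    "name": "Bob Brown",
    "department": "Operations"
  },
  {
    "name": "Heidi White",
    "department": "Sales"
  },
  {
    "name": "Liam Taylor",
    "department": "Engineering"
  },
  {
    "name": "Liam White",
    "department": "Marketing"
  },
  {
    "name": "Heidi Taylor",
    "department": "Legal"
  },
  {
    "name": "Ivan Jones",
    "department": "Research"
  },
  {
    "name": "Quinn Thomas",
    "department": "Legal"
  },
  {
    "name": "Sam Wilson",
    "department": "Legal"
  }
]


Counting 'department' values across 9 records:

  Legal: 3 ###
  Engineering: 2 ##
  Operations: 1 #
  Sales: 1 #
  Marketing: 1 #
  Research: 1 #

Most common: Legal (3 times)

Legal (3 times)


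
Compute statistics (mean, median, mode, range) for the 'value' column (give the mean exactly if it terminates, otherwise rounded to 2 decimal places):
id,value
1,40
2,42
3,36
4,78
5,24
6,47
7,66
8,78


Data: [40, 42, 36, 78, 24, 47, 66, 78]
Count: 8
Sum: 411
Mean: 411/8 = 51.375
Sorted: [24, 36, 40, 42, 47, 66, 78, 78]
Median: 44.5
Mode: 78 (2 times)
Range: 78 - 24 = 54
Min: 24, Max: 78

mean=51.375, median=44.5, mode=78, range=54


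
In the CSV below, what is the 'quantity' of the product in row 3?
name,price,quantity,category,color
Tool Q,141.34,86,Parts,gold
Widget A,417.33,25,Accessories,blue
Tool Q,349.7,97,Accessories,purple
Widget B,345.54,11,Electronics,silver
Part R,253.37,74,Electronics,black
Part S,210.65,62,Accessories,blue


Query: Row 3 ('Tool Q'), column 'quantity'
Value: 97

97


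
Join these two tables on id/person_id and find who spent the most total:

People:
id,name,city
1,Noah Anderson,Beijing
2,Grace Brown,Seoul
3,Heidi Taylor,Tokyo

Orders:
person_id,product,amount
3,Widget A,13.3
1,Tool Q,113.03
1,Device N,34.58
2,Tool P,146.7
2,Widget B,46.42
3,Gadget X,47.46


Join on: people.id = orders.person_id

Joined rows:
  Heidi Taylor (Tokyo) bought Widget A for $13.3
  Noah Anderson (Beijing) bought Tool Q for $113.03
  Noah Anderson (Beijing) bought Device N for $34.58
  Grace Brown (Seoul) bought Tool P for $146.7
  Grace Brown (Seoul) bought Widget B for $46.42
  Heidi Taylor (Tokyo) bought Gadget X for $47.46

Total per person:
  Grace Brown: $193.12
  Noah Anderson: $147.61
  Heidi Taylor: $60.76

Top spender: Grace Brown ($193.12)

Grace Brown ($193.12)


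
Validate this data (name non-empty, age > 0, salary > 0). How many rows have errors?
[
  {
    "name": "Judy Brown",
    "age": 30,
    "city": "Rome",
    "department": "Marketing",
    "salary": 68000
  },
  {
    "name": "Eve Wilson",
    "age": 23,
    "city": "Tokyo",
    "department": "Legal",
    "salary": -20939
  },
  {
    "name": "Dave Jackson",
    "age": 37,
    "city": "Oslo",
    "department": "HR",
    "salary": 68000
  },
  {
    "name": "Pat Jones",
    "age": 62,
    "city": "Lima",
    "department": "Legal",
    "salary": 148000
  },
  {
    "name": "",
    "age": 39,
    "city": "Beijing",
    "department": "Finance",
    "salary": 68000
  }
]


Validating 5 records:
Rules: name non-empty, age > 0, salary > 0

  Row 1 (Judy Brown): OK
  Row 2 (Eve Wilson): negative salary: -20939
  Row 3 (Dave Jackson): OK
  Row 4 (Pat Jones): OK
  Row 5 (???): empty name

Total errors: 2

2 errors


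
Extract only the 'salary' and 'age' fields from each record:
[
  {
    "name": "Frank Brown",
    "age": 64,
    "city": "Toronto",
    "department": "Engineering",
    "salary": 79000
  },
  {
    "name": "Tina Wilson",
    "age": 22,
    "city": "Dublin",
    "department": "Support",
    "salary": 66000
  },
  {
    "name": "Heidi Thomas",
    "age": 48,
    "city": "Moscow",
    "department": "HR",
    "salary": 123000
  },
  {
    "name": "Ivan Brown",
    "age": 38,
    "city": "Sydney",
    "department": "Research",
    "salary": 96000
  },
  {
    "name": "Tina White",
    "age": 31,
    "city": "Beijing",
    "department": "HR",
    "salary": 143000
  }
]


Original: 5 records with fields: name, age, city, department, salary
Keep: ['salary', 'age']
Drop: ['name', 'city', 'department']
Result: 5 records, 2 fields each

[
  {
    "salary": 79000,
    "age": 64
  },
  {
    "salary": 66000,
    "age": 22
  },
  {
    "salary": 123000,
    "age": 48
  },
  {
    "salary": 96000,
    "age": 38
  },
  {
    "salary": 143000,
    "age": 31
  }
]


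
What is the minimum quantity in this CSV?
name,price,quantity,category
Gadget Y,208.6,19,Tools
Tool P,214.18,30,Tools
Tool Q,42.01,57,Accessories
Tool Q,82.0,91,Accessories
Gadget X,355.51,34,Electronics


Computing minimum quantity:
Values: [19, 30, 57, 91, 34]
Min = 19

19


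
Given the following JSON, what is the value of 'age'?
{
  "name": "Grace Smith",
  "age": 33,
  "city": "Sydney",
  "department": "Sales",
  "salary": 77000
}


Looking up field 'age'
Value: 33

33


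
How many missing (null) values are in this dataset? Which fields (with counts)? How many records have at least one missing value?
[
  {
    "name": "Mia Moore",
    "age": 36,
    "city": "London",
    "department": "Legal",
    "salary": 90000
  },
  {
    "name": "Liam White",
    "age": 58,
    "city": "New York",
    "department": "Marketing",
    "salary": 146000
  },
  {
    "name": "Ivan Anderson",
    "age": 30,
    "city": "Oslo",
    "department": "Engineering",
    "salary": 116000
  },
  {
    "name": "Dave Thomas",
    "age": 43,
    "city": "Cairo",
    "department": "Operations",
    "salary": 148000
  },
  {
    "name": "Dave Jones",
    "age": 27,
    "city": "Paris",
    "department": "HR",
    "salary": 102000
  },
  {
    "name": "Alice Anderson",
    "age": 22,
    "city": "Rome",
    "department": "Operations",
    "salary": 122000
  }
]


Checking for missing (null) values in 6 records:

  Mia Moore: complete
  Liam White: complete
  Ivan Anderson: complete
  Dave Thomas: complete
  Dave Jones: complete
  Alice Anderson: complete

Per field:
  name: 0 missing
  age: 0 missing
  city: 0 missing
  department: 0 missing
  salary: 0 missing

Total missing values: 0
Records with any missing: 0

0 missing values (none); 0 incomplete records


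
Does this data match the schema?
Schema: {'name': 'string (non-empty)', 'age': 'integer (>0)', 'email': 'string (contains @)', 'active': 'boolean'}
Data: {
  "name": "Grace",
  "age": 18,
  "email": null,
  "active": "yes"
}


Validating each field against schema:
  name: OK (non-empty string)
  age: OK (positive integer)
  email: FAIL (null is not a string)
  active: FAIL ("yes" is not a boolean)

Result: INVALID (2 errors: email, active)

INVALID (2 errors: email, active)


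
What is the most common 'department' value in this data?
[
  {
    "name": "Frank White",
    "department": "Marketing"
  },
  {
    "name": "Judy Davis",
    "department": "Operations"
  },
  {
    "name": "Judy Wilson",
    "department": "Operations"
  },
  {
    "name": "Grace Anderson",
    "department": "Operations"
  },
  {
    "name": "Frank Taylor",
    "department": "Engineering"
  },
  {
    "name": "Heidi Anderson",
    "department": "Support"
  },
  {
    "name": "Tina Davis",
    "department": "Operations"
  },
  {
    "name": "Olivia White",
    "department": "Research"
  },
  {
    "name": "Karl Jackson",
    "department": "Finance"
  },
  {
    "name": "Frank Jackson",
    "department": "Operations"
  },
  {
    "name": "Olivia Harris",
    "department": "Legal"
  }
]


Counting 'department' values across 11 records:

  Operations: 5 #####
  Marketing: 1 #
  Engineering: 1 #
  Support: 1 #
  Research: 1 #
  Finance: 1 #
  Legal: 1 #

Most common: Operations (5 times)

Operations (5 times)


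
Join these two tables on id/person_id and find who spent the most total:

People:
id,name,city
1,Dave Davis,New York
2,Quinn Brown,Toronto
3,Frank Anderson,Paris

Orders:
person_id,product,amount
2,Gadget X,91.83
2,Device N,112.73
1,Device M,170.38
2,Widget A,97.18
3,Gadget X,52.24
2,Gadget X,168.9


Join on: people.id = orders.person_id

Joined rows:
  Quinn Brown (Toronto) bought Gadget X for $91.83
  Quinn Brown (Toronto) bought Device N for $112.73
  Dave Davis (New York) bought Device M for $170.38
  Quinn Brown (Toronto) bought Widget A for $97.18
  Frank Anderson (Paris) bought Gadget X for $52.24
  Quinn Brown (Toronto) bought Gadget X for $168.9

Total per person:
  Quinn Brown: $470.64
  Dave Davis: $170.38
  Frank Anderson: $52.24

Top spender: Quinn Brown ($470.64)

Quinn Brown ($470.64)


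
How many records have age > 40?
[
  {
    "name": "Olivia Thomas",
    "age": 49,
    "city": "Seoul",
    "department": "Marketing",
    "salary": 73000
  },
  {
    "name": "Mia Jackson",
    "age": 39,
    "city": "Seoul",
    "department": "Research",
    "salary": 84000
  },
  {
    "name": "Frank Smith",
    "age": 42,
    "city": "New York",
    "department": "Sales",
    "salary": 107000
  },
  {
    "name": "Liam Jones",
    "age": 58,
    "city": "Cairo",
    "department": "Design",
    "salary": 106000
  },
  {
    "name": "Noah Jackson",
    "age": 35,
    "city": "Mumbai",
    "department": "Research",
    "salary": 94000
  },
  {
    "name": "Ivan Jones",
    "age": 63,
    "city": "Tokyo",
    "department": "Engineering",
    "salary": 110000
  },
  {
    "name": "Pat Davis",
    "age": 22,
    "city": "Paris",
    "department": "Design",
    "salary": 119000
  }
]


Data: 7 records
Condition: age > 40

Checking each record:
  Olivia Thomas: 49 MATCH
  Mia Jackson: 39
  Frank Smith: 42 MATCH
  Liam Jones: 58 MATCH
  Noah Jackson: 35
  Ivan Jones: 63 MATCH
  Pat Davis: 22

Count: 4

4


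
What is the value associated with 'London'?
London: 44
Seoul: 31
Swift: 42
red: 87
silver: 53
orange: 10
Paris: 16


Looking up key 'London'
Value: 44

44


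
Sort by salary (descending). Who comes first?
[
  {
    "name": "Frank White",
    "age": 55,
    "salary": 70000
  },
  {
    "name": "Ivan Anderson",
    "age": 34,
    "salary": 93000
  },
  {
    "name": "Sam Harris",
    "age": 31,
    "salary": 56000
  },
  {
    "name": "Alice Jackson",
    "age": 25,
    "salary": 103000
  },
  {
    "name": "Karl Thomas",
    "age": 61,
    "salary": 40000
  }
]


Sort by: salary (descending)

Sorted order:
  1. Alice Jackson (salary = 103000)
  2. Ivan Anderson (salary = 93000)
  3. Frank White (salary = 70000)
  4. Sam Harris (salary = 56000)
  5. Karl Thomas (salary = 40000)

First: Alice Jackson

Alice Jackson


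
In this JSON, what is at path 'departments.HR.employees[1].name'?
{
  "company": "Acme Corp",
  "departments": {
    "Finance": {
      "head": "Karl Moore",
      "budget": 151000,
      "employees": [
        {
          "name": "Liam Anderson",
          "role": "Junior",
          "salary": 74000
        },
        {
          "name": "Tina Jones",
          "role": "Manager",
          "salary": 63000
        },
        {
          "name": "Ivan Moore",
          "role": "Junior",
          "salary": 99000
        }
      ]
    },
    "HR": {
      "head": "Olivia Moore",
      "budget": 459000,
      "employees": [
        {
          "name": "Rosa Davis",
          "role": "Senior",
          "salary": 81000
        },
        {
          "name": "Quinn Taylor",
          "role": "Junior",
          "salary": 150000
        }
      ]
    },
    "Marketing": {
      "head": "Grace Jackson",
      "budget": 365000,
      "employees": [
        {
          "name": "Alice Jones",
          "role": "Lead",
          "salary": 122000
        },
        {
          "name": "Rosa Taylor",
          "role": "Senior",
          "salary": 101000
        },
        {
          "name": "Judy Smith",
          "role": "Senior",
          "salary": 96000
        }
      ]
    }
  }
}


Path: departments.HR.employees[1].name

Navigate:
  -> departments
  -> HR
  -> employees[1].name = 'Quinn Taylor'

Quinn Taylor


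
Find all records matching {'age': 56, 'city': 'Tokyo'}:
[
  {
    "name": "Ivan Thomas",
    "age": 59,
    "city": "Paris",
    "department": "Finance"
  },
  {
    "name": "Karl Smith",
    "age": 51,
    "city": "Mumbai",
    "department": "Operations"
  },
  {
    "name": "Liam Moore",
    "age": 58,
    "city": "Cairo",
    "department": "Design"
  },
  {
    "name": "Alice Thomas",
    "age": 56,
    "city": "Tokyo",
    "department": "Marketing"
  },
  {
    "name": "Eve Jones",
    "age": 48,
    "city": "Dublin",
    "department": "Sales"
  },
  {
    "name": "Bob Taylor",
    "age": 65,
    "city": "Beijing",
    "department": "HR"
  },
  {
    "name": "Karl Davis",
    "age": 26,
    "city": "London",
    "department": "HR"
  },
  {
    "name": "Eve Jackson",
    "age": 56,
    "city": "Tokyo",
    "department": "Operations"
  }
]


Search criteria: {'age': 56, 'city': 'Tokyo'}

Checking 8 records:
  Ivan Thomas: {age: 59, city: Paris}
  Karl Smith: {age: 51, city: Mumbai}
  Liam Moore: {age: 58, city: Cairo}
  Alice Thomas: {age: 56, city: Tokyo} <-- MATCH
  Eve Jones: {age: 48, city: Dublin}
  Bob Taylor: {age: 65, city: Beijing}
  Karl Davis: {age: 26, city: London}
  Eve Jackson: {age: 56, city: Tokyo} <-- MATCH

Matches: ["Alice Thomas", "Eve Jackson"]

["Alice Thomas", "Eve Jackson"]


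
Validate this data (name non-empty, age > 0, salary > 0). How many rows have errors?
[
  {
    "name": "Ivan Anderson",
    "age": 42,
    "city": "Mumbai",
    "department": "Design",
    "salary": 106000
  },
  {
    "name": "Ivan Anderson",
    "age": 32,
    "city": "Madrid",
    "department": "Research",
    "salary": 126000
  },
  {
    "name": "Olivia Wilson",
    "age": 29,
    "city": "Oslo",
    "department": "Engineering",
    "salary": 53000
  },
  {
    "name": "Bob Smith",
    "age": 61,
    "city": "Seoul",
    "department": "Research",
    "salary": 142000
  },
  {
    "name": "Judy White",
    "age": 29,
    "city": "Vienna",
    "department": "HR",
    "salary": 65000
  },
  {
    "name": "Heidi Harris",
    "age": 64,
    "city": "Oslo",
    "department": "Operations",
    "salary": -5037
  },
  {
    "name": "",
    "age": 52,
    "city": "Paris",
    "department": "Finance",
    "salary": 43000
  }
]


Validating 7 records:
Rules: name non-empty, age > 0, salary > 0

  Row 1 (Ivan Anderson): OK
  Row 2 (Ivan Anderson): OK
  Row 3 (Olivia Wilson): OK
  Row 4 (Bob Smith): OK
  Row 5 (Judy White): OK
  Row 6 (Heidi Harris): negative salary: -5037
  Row 7 (???): empty name

Total errors: 2

2 errors


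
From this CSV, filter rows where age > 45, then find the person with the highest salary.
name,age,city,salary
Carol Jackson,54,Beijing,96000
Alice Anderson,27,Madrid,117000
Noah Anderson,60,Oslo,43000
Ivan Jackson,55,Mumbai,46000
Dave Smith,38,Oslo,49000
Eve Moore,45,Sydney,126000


Filter: age > 45
Sort by: salary (descending)

Filtered records (3):
  Carol Jackson, age 54, salary $96000
  Ivan Jackson, age 55, salary $46000
  Noah Anderson, age 60, salary $43000

Highest salary: Carol Jackson ($96000)

Carol Jackson


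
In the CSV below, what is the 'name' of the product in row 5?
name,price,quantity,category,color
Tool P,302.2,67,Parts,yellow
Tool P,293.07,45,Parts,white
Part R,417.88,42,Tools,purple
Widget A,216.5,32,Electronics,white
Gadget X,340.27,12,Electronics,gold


Query: Row 5 ('Gadget X'), column 'name'
Value: Gadget X

Gadget X


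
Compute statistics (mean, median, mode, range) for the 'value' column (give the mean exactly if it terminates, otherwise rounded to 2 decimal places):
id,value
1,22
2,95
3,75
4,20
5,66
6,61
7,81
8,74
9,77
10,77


Data: [22, 95, 75, 20, 66, 61, 81, 74, 77, 77]
Count: 10
Sum: 648
Mean: 648/10 = 64.8
Sorted: [20, 22, 61, 66, 74, 75, 77, 77, 81, 95]
Median: 74.5
Mode: 77 (2 times)
Range: 95 - 20 = 75
Min: 20, Max: 95

mean=64.8, median=74.5, mode=77, range=75


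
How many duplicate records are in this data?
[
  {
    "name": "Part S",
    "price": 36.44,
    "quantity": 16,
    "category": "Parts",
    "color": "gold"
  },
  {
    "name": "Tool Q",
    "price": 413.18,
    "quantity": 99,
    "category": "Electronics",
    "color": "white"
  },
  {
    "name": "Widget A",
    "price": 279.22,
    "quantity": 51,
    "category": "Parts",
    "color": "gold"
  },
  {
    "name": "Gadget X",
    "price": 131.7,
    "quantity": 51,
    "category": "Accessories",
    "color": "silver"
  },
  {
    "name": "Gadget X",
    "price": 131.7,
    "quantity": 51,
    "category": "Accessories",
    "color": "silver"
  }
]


Checking 5 records for duplicates:

  Row 1: Part S ($36.44, qty 16)
  Row 2: Tool Q ($413.18, qty 99)
  Row 3: Widget A ($279.22, qty 51)
  Row 4: Gadget X ($131.7, qty 51)
  Row 5: Gadget X ($131.7, qty 51) <-- DUPLICATE

Duplicates found: 1
Unique records: 4

1 duplicates, 4 unique


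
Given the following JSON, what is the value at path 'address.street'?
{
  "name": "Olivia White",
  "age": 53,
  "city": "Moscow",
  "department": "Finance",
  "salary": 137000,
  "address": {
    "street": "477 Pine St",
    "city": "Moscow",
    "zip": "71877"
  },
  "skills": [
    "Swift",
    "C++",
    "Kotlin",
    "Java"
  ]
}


Query: address.street
Path: address -> street
Value: 477 Pine St

477 Pine St


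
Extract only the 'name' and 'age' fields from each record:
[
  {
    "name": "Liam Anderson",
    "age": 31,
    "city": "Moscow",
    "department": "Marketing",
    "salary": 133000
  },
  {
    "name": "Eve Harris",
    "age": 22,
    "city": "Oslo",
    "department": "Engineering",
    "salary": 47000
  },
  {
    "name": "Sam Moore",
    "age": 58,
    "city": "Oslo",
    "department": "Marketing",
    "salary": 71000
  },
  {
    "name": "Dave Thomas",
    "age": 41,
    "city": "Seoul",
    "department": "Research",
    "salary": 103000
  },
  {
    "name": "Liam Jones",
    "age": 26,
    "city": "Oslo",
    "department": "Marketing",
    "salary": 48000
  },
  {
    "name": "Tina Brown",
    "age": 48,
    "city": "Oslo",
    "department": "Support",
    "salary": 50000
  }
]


Original: 6 records with fields: name, age, city, department, salary
Keep: ['name', 'age']
Drop: ['city', 'department', 'salary']
Result: 6 records, 2 fields each

[
  {
    "name": "Liam Anderson",
    "age": 31
  },
  {
    "name": "Eve Harris",
    "age": 22
  },
  {
    "name": "Sam Moore",
    "age": 58
  },
  {
    "name": "Dave Thomas",
    "age": 41
  },
  {
    "name": "Liam Jones",
    "age": 26
  },
  {
    "name": "Tina Brown",
    "age": 48
  }
]


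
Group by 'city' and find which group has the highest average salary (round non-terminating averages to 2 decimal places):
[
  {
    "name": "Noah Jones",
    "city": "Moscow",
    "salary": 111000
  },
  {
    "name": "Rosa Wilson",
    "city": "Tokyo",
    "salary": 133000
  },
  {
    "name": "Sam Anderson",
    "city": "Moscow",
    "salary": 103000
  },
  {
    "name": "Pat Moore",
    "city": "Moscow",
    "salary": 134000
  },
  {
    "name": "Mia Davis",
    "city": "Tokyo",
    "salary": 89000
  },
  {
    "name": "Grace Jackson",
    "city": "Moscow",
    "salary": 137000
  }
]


Group by: city

Groups:
  Moscow: 4 people, avg salary = 485000/4 = $121250
  Tokyo: 2 people, avg salary = 222000/2 = $111000

Highest average salary: Moscow ($121250)

Moscow ($121250)


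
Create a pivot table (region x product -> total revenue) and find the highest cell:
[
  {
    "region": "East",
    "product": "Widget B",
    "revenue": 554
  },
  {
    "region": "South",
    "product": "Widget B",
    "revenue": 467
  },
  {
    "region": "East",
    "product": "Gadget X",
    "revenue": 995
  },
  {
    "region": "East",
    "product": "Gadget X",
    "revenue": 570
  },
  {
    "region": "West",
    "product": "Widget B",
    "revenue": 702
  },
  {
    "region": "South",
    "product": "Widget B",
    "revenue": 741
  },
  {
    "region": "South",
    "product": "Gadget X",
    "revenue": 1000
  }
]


Pivot: region (rows) x product (columns) -> total revenue

     Gadget X      Widget B    
East          1565           554  
South         1000          1208  
West             0           702  

Highest: East / Gadget X = $1565

East / Gadget X = $1565


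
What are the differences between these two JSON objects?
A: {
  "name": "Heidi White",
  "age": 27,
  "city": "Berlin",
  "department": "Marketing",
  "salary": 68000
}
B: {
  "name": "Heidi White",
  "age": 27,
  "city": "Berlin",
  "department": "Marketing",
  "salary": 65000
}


Comparing each field (in key order):
  name: same
  age: same
  city: same
  department: same
  salary: DIFFERENT
Differences:
  salary: 68000 -> 65000

1 field(s) changed

1 change: salary


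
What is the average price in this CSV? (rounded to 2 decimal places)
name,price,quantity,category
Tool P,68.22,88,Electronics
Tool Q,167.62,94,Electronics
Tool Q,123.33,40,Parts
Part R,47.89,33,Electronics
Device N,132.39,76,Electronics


Computing average price:
Values: [68.22, 167.62, 123.33, 47.89, 132.39]
Sum = 539.45
Count = 5
Average = 539.45/5 = 107.89

107.89


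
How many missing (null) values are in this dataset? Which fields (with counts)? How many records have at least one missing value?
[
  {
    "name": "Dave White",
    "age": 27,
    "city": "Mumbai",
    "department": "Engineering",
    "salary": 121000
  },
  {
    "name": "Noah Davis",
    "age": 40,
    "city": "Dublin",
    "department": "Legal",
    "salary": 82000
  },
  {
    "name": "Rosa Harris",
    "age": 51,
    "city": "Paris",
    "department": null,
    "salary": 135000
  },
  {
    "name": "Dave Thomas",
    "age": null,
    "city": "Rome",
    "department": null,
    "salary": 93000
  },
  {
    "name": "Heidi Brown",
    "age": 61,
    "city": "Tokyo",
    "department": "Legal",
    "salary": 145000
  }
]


Checking for missing (null) values in 5 records:

  Dave White: complete
  Noah Davis: complete
  Rosa Harris: department
  Dave Thomas: age, department
  Heidi Brown: complete

Per field:
  name: 0 missing
  age: 1 missing
  city: 0 missing
  department: 2 missing
  salary: 0 missing

Total missing values: 3
Records with any missing: 2

3 missing values (age: 1, department: 2); 2 incomplete records


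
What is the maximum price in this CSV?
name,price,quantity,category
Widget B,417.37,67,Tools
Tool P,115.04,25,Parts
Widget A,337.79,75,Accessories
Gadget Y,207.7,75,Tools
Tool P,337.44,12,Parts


Computing maximum price:
Values: [417.37, 115.04, 337.79, 207.7, 337.44]
Max = 417.37

417.37


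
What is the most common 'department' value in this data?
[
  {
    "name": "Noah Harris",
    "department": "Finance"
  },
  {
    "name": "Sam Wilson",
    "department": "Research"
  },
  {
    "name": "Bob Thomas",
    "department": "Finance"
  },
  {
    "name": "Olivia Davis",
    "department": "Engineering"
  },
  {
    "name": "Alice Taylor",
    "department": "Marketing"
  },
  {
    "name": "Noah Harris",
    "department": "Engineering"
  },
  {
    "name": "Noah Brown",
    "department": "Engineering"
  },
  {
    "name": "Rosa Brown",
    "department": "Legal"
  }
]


Counting 'department' values across 8 records:

  Engineering: 3 ###
  Finance: 2 ##
  Research: 1 #
  Marketing: 1 #
  Legal: 1 #

Most common: Engineering (3 times)

Engineering (3 times)
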